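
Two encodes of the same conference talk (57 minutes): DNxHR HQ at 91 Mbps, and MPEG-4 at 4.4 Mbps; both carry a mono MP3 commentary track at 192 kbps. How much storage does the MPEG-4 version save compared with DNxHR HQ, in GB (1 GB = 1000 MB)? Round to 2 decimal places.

57 min = 3420 s
Audio: 192 kbps = 0.192 Mbps.
DNxHR HQ: 91.192 Mbps × 3420 s = 311876.6 Mb = 38.985 GB.
MPEG-4: 4.592 Mbps × 3420 s = 15704.6 Mb = 1.963 GB.
Saving: 38.985 − 1.963 = 37.022 GB.

37.02 GB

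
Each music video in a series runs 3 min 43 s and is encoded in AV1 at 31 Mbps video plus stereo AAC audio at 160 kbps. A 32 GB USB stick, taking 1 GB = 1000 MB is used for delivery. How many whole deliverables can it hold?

36

3 min 43 s = 223 s
Audio: 160 kbps = 0.160 Mbps.
Total bitrate: 31.160 Mbps.
Per item: 31.160 Mbps × 223 s = 6,949 Mb = 868.6 MB.
Capacity: 32 GB = 256,000 Mb; 36.84 items → 36 complete.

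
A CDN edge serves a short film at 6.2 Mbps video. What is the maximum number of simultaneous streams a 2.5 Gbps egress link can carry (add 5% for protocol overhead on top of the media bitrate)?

On the wire with 5% overhead: 6.510 Mbps.
2.5 Gbps = 2,500 Mbps; 2,500 / 6.510 = 384.02 → 384 viewers.

384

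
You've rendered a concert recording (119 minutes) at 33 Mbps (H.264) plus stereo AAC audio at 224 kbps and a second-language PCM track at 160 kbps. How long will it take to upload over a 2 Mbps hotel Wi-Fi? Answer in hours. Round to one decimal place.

33.1 hours

119 min = 7140 s
Audio total: 224 + 160 = 384 kbps = 0.384 Mbps.
Total bitrate: 33.384 Mbps.
File: 33.384 Mbps × 7140 s = 238361.8 Mb.
At 2 Mbps: 238361.8 / 2 = 119180.9 s ≈ 33.1 hours.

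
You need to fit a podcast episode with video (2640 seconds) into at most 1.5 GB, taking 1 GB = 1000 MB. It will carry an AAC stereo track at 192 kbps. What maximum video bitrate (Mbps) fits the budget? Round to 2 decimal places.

Budget: 1.5 GB = 12000.0 Mb.
Total bitrate budget: 12000.0 Mb / 2640 s = 4.545 Mbps.
Audio: 192 kbps = 0.192 Mbps.
Video: 4.545 − 0.192 = 4.353 Mbps.

4.35 Mbps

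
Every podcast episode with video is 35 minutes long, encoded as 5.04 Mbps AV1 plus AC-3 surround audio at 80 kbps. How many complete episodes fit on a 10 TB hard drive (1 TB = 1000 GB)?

7440

35 min = 2100 s
Audio: 80 kbps = 0.080 Mbps.
Total bitrate: 5.120 Mbps.
Per item: 5.120 Mbps × 2100 s = 10,752 Mb = 1,344 MB.
Capacity: 10 TB = 80,000,000 Mb; 7440.48 items → 7440 complete.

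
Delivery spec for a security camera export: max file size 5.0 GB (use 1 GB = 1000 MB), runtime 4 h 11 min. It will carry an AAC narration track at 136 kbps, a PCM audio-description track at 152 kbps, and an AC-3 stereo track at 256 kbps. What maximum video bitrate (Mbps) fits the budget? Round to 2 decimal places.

2.11 Mbps

Budget: 5.0 GB = 40000.0 Mb.
4 h 11 min = 251 min = 15060 s
Total bitrate budget: 40000.0 Mb / 15060 s = 2.656 Mbps.
Audio total: 136 + 152 + 256 = 544 kbps = 0.544 Mbps.
Video: 2.656 − 0.544 = 2.112 Mbps.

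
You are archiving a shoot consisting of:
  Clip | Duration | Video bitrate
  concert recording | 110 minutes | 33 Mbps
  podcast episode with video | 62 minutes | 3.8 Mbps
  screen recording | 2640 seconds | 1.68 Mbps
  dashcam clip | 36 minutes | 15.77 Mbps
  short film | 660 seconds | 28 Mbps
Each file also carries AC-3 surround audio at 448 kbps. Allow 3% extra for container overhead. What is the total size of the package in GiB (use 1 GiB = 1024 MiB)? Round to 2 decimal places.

Audio: 448 kbps = 0.448 Mbps.
concert recording: 33.448 Mbps × 6600 s × 1.03 = 227379.5 Mb
podcast episode with video: 4.248 Mbps × 3720 s × 1.03 = 16276.6 Mb
screen recording: 2.128 Mbps × 2640 s × 1.03 = 5786.5 Mb
dashcam clip: 16.218 Mbps × 2160 s × 1.03 = 36081.8 Mb
short film: 28.448 Mbps × 660 s × 1.03 = 19339.0 Mb
Total: 304863.4 Mb = 38107.9 MB.
= 35.49 GiB.

35.49 GiB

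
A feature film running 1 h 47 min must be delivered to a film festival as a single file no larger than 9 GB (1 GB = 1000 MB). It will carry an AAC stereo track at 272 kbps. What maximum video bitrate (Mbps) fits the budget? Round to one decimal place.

10.9 Mbps

Budget: 9 GB = 72000.0 Mb.
1 h 47 min = 107 min = 6420 s
Total bitrate budget: 72000.0 Mb / 6420 s = 11.215 Mbps.
Audio: 272 kbps = 0.272 Mbps.
Video: 11.215 − 0.272 = 10.943 Mbps.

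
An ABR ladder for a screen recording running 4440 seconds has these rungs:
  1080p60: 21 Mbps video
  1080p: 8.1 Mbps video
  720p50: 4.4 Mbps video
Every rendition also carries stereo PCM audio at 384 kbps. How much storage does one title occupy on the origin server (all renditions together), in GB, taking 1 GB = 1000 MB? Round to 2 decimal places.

Audio: 384 kbps = 0.384 Mbps.
Sum of rendition bitrates: (21+0.384) + (8.1+0.384) + (4.4+0.384) = 34.652 Mbps.
× 4440 s = 153,855 Mb = 19,232 MB = 19.23 GB.

19.23 GB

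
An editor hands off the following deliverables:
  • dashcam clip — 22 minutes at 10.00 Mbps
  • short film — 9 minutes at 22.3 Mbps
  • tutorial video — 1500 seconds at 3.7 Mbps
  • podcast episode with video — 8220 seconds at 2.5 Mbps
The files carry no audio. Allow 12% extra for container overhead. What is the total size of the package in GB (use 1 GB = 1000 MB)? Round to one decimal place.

7.2 GB

dashcam clip: 10.000 Mbps × 1320 s × 1.12 = 14784.0 Mb
short film: 22.300 Mbps × 540 s × 1.12 = 13487.0 Mb
tutorial video: 3.700 Mbps × 1500 s × 1.12 = 6216.0 Mb
podcast episode with video: 2.500 Mbps × 8220 s × 1.12 = 23016.0 Mb
Total: 57503.0 Mb = 7187.9 MB.
= 7.188 GB.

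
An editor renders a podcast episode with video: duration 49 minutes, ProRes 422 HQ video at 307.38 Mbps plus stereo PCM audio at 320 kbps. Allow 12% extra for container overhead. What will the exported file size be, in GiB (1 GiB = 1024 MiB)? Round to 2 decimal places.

49 min = 2940 s
Audio: 320 kbps = 0.320 Mbps.
Total bitrate: 307.38 + 0.320 = 307.700 Mbps.
Stream data: 307.700 Mbps × 2940 s = 904638.0 Mb.
With 12% container overhead: ×1.12.
1,013,195 Mb = 126,649,320,000 bytes ÷ 1,073,741,824 = 118.0 GiB.

117.95 GiB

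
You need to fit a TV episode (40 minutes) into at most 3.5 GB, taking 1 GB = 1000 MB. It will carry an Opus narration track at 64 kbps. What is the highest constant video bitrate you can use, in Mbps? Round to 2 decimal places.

Budget: 3.5 GB = 28000.0 Mb.
40 min = 2400 s
Total bitrate budget: 28000.0 Mb / 2400 s = 11.667 Mbps.
Audio: 64 kbps = 0.064 Mbps.
Video: 11.667 − 0.064 = 11.603 Mbps.

11.60 Mbps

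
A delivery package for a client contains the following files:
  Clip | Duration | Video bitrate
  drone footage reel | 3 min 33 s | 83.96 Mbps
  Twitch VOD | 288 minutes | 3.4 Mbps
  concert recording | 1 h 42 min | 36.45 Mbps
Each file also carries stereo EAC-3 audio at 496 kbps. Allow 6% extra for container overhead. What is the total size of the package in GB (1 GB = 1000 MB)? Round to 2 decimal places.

Audio: 496 kbps = 0.496 Mbps.
drone footage reel: 84.456 Mbps × 213 s × 1.06 = 19068.5 Mb
Twitch VOD: 3.896 Mbps × 17280 s × 1.06 = 71362.3 Mb
concert recording: 36.946 Mbps × 6120 s × 1.06 = 239676.1 Mb
Total: 330106.8 Mb = 41263.4 MB.
= 41.26 GB.

41.26 GB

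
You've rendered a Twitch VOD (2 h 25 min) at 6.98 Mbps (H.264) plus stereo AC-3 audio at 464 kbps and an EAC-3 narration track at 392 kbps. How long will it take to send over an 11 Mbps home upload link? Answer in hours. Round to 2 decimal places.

1.72 hours

2 h 25 min = 145 min = 8700 s
Audio total: 464 + 392 = 856 kbps = 0.856 Mbps.
Total bitrate: 7.836 Mbps.
File: 7.836 Mbps × 8700 s = 68173.2 Mb.
At 11 Mbps: 68173.2 / 11 = 6197.6 s ≈ 1.72 hours.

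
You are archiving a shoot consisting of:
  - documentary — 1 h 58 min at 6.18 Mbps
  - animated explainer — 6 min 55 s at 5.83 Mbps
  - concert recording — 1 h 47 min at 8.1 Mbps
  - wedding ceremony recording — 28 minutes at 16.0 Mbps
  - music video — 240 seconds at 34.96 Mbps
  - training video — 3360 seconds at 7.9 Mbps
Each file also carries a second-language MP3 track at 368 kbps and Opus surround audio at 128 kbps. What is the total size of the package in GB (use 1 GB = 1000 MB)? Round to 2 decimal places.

21.19 GB

Audio total: 368 + 128 = 496 kbps = 0.496 Mbps.
documentary: 6.676 Mbps × 7080 s = 47266.1 Mb
animated explainer: 6.326 Mbps × 415 s = 2625.3 Mb
concert recording: 8.596 Mbps × 6420 s = 55186.3 Mb
wedding ceremony recording: 16.496 Mbps × 1680 s = 27713.3 Mb
music video: 35.456 Mbps × 240 s = 8509.4 Mb
training video: 8.396 Mbps × 3360 s = 28210.6 Mb
Total: 169511.0 Mb = 21188.9 MB.
= 21.19 GB.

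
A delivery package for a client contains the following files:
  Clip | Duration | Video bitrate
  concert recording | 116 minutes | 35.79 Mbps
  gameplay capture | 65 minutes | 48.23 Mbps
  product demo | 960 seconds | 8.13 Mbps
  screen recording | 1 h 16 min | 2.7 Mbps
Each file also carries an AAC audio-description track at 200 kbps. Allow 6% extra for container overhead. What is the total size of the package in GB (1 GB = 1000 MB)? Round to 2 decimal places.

61.03 GB

Audio: 200 kbps = 0.200 Mbps.
concert recording: 35.990 Mbps × 6960 s × 1.06 = 265519.8 Mb
gameplay capture: 48.430 Mbps × 3900 s × 1.06 = 200209.6 Mb
product demo: 8.330 Mbps × 960 s × 1.06 = 8476.6 Mb
screen recording: 2.900 Mbps × 4560 s × 1.06 = 14017.4 Mb
Total: 488223.5 Mb = 61027.9 MB.
= 61.03 GB.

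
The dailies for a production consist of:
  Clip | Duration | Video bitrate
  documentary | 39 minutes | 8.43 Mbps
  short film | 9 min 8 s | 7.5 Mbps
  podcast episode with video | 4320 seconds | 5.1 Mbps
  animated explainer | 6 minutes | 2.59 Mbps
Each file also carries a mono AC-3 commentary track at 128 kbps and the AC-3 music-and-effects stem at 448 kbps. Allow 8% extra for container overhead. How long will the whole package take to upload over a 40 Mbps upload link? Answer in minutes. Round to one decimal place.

23.0 minutes

Audio total: 128 + 448 = 576 kbps = 0.576 Mbps.
documentary: 9.006 Mbps × 2340 s × 1.08 = 22760.0 Mb
short film: 8.076 Mbps × 548 s × 1.08 = 4779.7 Mb
podcast episode with video: 5.676 Mbps × 4320 s × 1.08 = 26481.9 Mb
animated explainer: 3.166 Mbps × 360 s × 1.08 = 1230.9 Mb
Total: 55252.5 Mb = 6906.6 MB.
At 40 Mbps: 55252.5 / 40 = 1381 s ≈ 23 minutes.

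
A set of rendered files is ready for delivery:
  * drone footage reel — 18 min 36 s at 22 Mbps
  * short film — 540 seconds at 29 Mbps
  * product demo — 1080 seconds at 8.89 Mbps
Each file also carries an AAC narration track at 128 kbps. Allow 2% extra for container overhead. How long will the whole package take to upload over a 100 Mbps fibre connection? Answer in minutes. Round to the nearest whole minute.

Audio: 128 kbps = 0.128 Mbps.
drone footage reel: 22.128 Mbps × 1116 s × 1.02 = 25188.7 Mb
short film: 29.128 Mbps × 540 s × 1.02 = 16043.7 Mb
product demo: 9.018 Mbps × 1080 s × 1.02 = 9934.2 Mb
Total: 51166.7 Mb = 6395.8 MB.
At 100 Mbps: 51166.7 / 100 = 512 s ≈ 8.53 minutes.

9 minutes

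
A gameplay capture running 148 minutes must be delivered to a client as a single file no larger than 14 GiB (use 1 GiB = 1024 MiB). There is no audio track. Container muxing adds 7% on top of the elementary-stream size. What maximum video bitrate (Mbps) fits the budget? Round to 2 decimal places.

Budget: 14 GiB = 120259.1 Mb.
Stream payload after overhead: 120259.1 / 1.07 = 112391.7 Mb.
148 min = 8880 s
Total bitrate budget: 112391.7 Mb / 8880 s = 12.657 Mbps.

12.66 Mbps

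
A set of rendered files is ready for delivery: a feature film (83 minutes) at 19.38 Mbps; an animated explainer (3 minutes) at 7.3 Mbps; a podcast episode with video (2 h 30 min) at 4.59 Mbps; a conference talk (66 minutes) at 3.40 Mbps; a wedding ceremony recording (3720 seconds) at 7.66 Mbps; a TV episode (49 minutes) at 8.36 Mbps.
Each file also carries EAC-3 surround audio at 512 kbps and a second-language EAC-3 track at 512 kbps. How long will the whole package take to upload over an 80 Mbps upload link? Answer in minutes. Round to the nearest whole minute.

Audio total: 512 + 512 = 1024 kbps = 1.024 Mbps.
feature film: 20.404 Mbps × 4980 s = 101611.9 Mb
animated explainer: 8.324 Mbps × 180 s = 1498.3 Mb
podcast episode with video: 5.614 Mbps × 9000 s = 50526.0 Mb
conference talk: 4.424 Mbps × 3960 s = 17519.0 Mb
wedding ceremony recording: 8.684 Mbps × 3720 s = 32304.5 Mb
TV episode: 9.384 Mbps × 2940 s = 27589.0 Mb
Total: 231048.7 Mb = 28881.1 MB.
At 80 Mbps: 231048.7 / 80 = 2888 s ≈ 48.1 minutes.

48 minutes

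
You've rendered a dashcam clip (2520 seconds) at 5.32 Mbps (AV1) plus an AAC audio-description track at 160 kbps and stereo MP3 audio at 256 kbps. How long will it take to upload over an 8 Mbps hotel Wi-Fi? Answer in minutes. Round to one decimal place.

Audio total: 160 + 256 = 416 kbps = 0.416 Mbps.
Total bitrate: 5.736 Mbps.
File: 5.736 Mbps × 2520 s = 14454.7 Mb.
At 8 Mbps: 14454.7 / 8 = 1806.8 s ≈ 30.1 minutes.

30.1 minutes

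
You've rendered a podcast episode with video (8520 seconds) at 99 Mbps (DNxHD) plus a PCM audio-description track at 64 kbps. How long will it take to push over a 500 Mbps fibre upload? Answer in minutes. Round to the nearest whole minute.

Audio: 64 kbps = 0.064 Mbps.
Total bitrate: 99.064 Mbps.
File: 99.064 Mbps × 8520 s = 844025.3 Mb.
At 500 Mbps: 844025.3 / 500 = 1688.1 s ≈ 28.1 minutes.

28 minutes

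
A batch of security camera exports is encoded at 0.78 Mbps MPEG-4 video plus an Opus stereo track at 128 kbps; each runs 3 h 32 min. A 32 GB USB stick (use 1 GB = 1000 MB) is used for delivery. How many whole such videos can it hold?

3 h 32 min = 212 min = 12720 s
Audio: 128 kbps = 0.128 Mbps.
Total bitrate: 0.908 Mbps.
Per item: 0.908 Mbps × 12720 s = 11,550 Mb = 1,444 MB.
Capacity: 32 GB = 256,000 Mb; 22.16 items → 22 complete.

22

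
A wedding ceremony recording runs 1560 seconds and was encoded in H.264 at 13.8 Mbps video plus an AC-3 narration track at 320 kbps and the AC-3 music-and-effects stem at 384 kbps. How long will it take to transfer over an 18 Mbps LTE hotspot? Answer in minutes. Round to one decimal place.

21.0 minutes

Audio total: 320 + 384 = 704 kbps = 0.704 Mbps.
Total bitrate: 14.504 Mbps.
File: 14.504 Mbps × 1560 s = 22626.2 Mb.
At 18 Mbps: 22626.2 / 18 = 1257.0 s ≈ 21 minutes.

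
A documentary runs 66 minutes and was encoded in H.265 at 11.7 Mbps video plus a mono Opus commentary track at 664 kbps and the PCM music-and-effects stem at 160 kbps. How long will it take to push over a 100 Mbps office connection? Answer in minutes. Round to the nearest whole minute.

66 min = 3960 s
Audio total: 664 + 160 = 824 kbps = 0.824 Mbps.
Total bitrate: 12.524 Mbps.
File: 12.524 Mbps × 3960 s = 49595.0 Mb.
At 100 Mbps: 49595.0 / 100 = 496.0 s ≈ 8.27 minutes.

8 minutes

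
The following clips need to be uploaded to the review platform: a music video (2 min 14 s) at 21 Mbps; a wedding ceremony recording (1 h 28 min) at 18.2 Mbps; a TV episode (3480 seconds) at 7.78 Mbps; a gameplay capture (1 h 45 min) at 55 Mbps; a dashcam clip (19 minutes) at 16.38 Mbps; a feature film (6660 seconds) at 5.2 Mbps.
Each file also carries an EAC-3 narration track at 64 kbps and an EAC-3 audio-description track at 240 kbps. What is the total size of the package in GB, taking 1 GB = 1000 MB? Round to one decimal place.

Audio total: 64 + 240 = 304 kbps = 0.304 Mbps.
music video: 21.304 Mbps × 134 s = 2854.7 Mb
wedding ceremony recording: 18.504 Mbps × 5280 s = 97701.1 Mb
TV episode: 8.084 Mbps × 3480 s = 28132.3 Mb
gameplay capture: 55.304 Mbps × 6300 s = 348415.2 Mb
dashcam clip: 16.684 Mbps × 1140 s = 19019.8 Mb
feature film: 5.504 Mbps × 6660 s = 36656.6 Mb
Total: 532779.8 Mb = 66597.5 MB.
= 66.60 GB.

66.6 GB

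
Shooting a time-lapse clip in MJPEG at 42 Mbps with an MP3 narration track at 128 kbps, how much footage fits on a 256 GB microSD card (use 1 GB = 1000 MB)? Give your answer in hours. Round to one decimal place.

Audio: 128 kbps = 0.128 Mbps.
Total bitrate: 42 + 0.128 = 42.128 Mbps.
Capacity: 256 GB = 2,048,000 Mb.
Recording time: 2,048,000 / 42.128 = 48,614 s ≈ 13.5 hours.

13.5 hours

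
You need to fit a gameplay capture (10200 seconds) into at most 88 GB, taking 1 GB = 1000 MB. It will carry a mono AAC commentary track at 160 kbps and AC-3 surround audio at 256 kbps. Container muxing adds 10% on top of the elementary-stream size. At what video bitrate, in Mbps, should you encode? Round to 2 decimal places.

62.33 Mbps

Budget: 88 GB = 704000.0 Mb.
Stream payload after overhead: 704000.0 / 1.10 = 640000.0 Mb.
Total bitrate budget: 640000.0 Mb / 10200 s = 62.745 Mbps.
Audio total: 160 + 256 = 416 kbps = 0.416 Mbps.
Video: 62.745 − 0.416 = 62.329 Mbps.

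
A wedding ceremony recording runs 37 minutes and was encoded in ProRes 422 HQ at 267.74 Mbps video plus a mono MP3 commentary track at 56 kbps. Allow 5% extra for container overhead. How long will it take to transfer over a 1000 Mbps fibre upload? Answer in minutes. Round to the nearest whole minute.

37 min = 2220 s
Audio: 56 kbps = 0.056 Mbps.
Total bitrate: 267.796 Mbps.
File: 267.796 Mbps × 2220 s = 594507.1 Mb.
With 5% container overhead: ×1.05. → 624232.5 Mb.
At 1000 Mbps: 624232.5 / 1000 = 624.2 s ≈ 10.4 minutes.

10 minutes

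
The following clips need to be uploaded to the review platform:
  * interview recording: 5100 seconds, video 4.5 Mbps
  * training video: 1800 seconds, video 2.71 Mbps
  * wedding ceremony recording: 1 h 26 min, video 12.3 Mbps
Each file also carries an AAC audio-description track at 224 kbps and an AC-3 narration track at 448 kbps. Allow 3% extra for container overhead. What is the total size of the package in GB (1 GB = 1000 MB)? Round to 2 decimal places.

Audio total: 224 + 448 = 672 kbps = 0.672 Mbps.
interview recording: 5.172 Mbps × 5100 s × 1.03 = 27168.5 Mb
training video: 3.382 Mbps × 1800 s × 1.03 = 6270.2 Mb
wedding ceremony recording: 12.972 Mbps × 5160 s × 1.03 = 68943.6 Mb
Total: 102382.3 Mb = 12797.8 MB.
= 12.80 GB.

12.80 GB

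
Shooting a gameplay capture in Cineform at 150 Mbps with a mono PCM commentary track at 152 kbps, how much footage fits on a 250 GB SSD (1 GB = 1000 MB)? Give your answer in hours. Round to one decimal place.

Audio: 152 kbps = 0.152 Mbps.
Total bitrate: 150 + 0.152 = 150.152 Mbps.
Capacity: 250 GB = 2,000,000 Mb.
Recording time: 2,000,000 / 150.152 = 13,320 s ≈ 3.70 hours.

3.7 hours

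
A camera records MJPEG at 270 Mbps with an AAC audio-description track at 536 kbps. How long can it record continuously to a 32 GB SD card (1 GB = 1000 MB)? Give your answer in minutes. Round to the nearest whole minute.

Audio: 536 kbps = 0.536 Mbps.
Total bitrate: 270 + 0.536 = 270.536 Mbps.
Capacity: 32 GB = 256,000 Mb.
Recording time: 256,000 / 270.536 = 946.3 s ≈ 15.8 minutes.

16 minutes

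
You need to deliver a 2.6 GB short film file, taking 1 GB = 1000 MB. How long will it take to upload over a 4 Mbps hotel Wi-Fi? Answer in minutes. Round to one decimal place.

86.7 minutes

File: 2.6 GB = 20800.0 Mb.
At 4 Mbps: 20800.0 / 4 = 5200.0 s ≈ 86.7 minutes.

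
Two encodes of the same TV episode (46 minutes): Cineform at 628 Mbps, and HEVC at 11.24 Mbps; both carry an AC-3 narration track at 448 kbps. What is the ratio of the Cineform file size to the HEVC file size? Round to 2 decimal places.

46 min = 2760 s
Audio: 448 kbps = 0.448 Mbps.
Cineform: 628.448 Mbps × 2760 s = 1734516.5 Mb = 216.815 GB.
HEVC: 11.688 Mbps × 2760 s = 32258.9 Mb = 4.032 GB.
Ratio: 216.815 / 4.032 = 53.769.

53.77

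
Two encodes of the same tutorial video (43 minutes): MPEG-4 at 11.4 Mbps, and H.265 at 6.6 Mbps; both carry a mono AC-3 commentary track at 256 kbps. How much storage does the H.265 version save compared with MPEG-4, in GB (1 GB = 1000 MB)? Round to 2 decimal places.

43 min = 2580 s
Audio: 256 kbps = 0.256 Mbps.
MPEG-4: 11.656 Mbps × 2580 s = 30072.5 Mb = 3.759 GB.
H.265: 6.856 Mbps × 2580 s = 17688.5 Mb = 2.211 GB.
Saving: 3.759 − 2.211 = 1.548 GB.

1.55 GB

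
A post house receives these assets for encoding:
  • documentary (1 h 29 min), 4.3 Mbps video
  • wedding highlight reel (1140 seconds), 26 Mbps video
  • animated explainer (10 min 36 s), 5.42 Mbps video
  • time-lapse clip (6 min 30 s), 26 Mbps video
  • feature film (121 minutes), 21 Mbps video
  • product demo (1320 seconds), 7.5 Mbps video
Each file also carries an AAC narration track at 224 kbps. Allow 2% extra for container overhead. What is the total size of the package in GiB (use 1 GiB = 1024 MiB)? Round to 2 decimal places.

27.57 GiB

Audio: 224 kbps = 0.224 Mbps.
documentary: 4.524 Mbps × 5340 s × 1.02 = 24641.3 Mb
wedding highlight reel: 26.224 Mbps × 1140 s × 1.02 = 30493.3 Mb
animated explainer: 5.644 Mbps × 636 s × 1.02 = 3661.4 Mb
time-lapse clip: 26.224 Mbps × 390 s × 1.02 = 10431.9 Mb
feature film: 21.224 Mbps × 7260 s × 1.02 = 157168.0 Mb
product demo: 7.724 Mbps × 1320 s × 1.02 = 10399.6 Mb
Total: 236795.4 Mb = 29599.4 MB.
= 27.57 GiB.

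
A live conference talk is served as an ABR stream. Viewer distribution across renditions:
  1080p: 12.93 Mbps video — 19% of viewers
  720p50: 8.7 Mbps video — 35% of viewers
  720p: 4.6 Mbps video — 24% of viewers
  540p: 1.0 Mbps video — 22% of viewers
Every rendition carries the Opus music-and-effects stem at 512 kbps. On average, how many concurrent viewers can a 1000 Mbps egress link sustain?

Audio: 512 kbps = 0.512 Mbps.
Average per-viewer bitrate: 0.19×13.442 + 0.35×9.212 + 0.24×5.112 + 0.22×1.512 = 7.338 Mbps.
1000 Mbps = 1,000 Mbps; 1,000 / 7.338 = 136.28 → 136.

136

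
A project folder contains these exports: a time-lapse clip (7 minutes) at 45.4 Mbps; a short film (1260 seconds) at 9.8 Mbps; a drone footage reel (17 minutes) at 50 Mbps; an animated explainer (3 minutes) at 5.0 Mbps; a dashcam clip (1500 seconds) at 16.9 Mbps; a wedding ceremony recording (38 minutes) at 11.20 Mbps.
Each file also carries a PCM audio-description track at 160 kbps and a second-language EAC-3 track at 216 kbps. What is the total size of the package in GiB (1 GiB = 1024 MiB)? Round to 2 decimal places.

Audio total: 160 + 216 = 376 kbps = 0.376 Mbps.
time-lapse clip: 45.776 Mbps × 420 s = 19225.9 Mb
short film: 10.176 Mbps × 1260 s = 12821.8 Mb
drone footage reel: 50.376 Mbps × 1020 s = 51383.5 Mb
animated explainer: 5.376 Mbps × 180 s = 967.7 Mb
dashcam clip: 17.276 Mbps × 1500 s = 25914.0 Mb
wedding ceremony recording: 11.576 Mbps × 2280 s = 26393.3 Mb
Total: 136706.2 Mb = 17088.3 MB.
= 15.91 GiB.

15.91 GiB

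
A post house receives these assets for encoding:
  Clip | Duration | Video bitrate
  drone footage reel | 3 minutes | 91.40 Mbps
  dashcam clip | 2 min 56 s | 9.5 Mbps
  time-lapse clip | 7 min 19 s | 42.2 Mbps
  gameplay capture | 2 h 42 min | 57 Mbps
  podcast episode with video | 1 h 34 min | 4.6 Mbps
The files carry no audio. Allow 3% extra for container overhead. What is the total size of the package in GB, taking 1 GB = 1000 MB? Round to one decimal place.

drone footage reel: 91.400 Mbps × 180 s × 1.03 = 16945.6 Mb
dashcam clip: 9.500 Mbps × 176 s × 1.03 = 1722.2 Mb
time-lapse clip: 42.200 Mbps × 439 s × 1.03 = 19081.6 Mb
gameplay capture: 57.000 Mbps × 9720 s × 1.03 = 570661.2 Mb
podcast episode with video: 4.600 Mbps × 5640 s × 1.03 = 26722.3 Mb
Total: 635132.8 Mb = 79391.6 MB.
= 79.39 GB.

79.4 GB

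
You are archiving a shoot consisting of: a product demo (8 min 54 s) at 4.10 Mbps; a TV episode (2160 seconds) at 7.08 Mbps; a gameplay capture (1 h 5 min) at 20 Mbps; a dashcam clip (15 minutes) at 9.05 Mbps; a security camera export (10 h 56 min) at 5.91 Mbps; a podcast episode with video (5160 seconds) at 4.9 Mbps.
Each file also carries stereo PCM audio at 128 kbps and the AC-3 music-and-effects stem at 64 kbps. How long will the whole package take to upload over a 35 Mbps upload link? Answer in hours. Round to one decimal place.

2.9 hours

Audio total: 128 + 64 = 192 kbps = 0.192 Mbps.
product demo: 4.292 Mbps × 534 s = 2291.9 Mb
TV episode: 7.272 Mbps × 2160 s = 15707.5 Mb
gameplay capture: 20.192 Mbps × 3900 s = 78748.8 Mb
dashcam clip: 9.242 Mbps × 900 s = 8317.8 Mb
security camera export: 6.102 Mbps × 39360 s = 240174.7 Mb
podcast episode with video: 5.092 Mbps × 5160 s = 26274.7 Mb
Total: 371515.5 Mb = 46439.4 MB.
At 35 Mbps: 371515.5 / 35 = 10615 s ≈ 2.95 hours.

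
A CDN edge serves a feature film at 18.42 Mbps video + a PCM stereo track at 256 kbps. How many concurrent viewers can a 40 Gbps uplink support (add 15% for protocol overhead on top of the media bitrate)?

1862

Audio: 256 kbps = 0.256 Mbps.
Per-viewer media rate: 18.676 Mbps.
On the wire with 15% overhead: 21.477 Mbps.
40 Gbps = 40,000 Mbps; 40,000 / 21.477 = 1862.42 → 1862 viewers.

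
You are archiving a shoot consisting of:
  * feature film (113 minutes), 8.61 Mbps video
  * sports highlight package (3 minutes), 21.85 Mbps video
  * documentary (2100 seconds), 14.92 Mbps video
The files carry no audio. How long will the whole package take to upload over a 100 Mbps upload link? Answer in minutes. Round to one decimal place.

feature film: 8.610 Mbps × 6780 s = 58375.8 Mb
sports highlight package: 21.850 Mbps × 180 s = 3933.0 Mb
documentary: 14.920 Mbps × 2100 s = 31332.0 Mb
Total: 93640.8 Mb = 11705.1 MB.
At 100 Mbps: 93640.8 / 100 = 936 s ≈ 15.6 minutes.

15.6 minutes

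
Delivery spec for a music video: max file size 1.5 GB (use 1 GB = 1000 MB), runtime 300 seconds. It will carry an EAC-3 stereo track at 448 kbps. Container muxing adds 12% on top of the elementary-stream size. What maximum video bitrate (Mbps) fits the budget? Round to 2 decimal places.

Budget: 1.5 GB = 12000.0 Mb.
Stream payload after overhead: 12000.0 / 1.12 = 10714.3 Mb.
Total bitrate budget: 10714.3 Mb / 300 s = 35.714 Mbps.
Audio: 448 kbps = 0.448 Mbps.
Video: 35.714 − 0.448 = 35.266 Mbps.

35.27 Mbps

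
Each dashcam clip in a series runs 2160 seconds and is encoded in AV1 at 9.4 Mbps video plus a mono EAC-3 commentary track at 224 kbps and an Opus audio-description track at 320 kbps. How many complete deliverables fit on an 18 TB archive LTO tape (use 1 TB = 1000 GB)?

Audio total: 224 + 320 = 544 kbps = 0.544 Mbps.
Total bitrate: 9.944 Mbps.
Per item: 9.944 Mbps × 2160 s = 21,479 Mb = 2,685 MB.
Capacity: 18 TB = 144,000,000 Mb; 6704.21 items → 6704 complete.

6704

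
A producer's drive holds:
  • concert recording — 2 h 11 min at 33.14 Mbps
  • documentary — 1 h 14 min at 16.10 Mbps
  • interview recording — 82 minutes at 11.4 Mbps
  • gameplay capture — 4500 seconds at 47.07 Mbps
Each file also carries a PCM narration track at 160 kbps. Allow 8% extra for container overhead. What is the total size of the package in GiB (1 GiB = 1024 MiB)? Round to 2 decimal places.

Audio: 160 kbps = 0.160 Mbps.
concert recording: 33.300 Mbps × 7860 s × 1.08 = 282677.0 Mb
documentary: 16.260 Mbps × 4440 s × 1.08 = 77970.0 Mb
interview recording: 11.560 Mbps × 4920 s × 1.08 = 61425.2 Mb
gameplay capture: 47.230 Mbps × 4500 s × 1.08 = 229537.8 Mb
Total: 651610.0 Mb = 81451.3 MB.
= 75.86 GiB.

75.86 GiB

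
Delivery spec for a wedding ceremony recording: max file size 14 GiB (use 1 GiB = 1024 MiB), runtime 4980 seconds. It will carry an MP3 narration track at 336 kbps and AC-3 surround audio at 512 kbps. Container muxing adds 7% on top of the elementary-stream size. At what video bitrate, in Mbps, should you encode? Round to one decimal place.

21.7 Mbps

Budget: 14 GiB = 120259.1 Mb.
Stream payload after overhead: 120259.1 / 1.07 = 112391.7 Mb.
Total bitrate budget: 112391.7 Mb / 4980 s = 22.569 Mbps.
Audio total: 336 + 512 = 848 kbps = 0.848 Mbps.
Video: 22.569 − 0.848 = 21.721 Mbps.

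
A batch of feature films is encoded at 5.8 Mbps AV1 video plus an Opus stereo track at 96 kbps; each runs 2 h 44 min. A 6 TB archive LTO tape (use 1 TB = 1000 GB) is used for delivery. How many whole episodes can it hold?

2 h 44 min = 164 min = 9840 s
Audio: 96 kbps = 0.096 Mbps.
Total bitrate: 5.896 Mbps.
Per item: 5.896 Mbps × 9840 s = 58,017 Mb = 7,252 MB.
Capacity: 6 TB = 48,000,000 Mb; 827.35 items → 827 complete.

827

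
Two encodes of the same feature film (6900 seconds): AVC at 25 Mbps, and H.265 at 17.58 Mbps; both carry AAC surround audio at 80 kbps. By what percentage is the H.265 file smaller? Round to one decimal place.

Audio: 80 kbps = 0.080 Mbps.
AVC: 25.080 Mbps × 6900 s = 173052.0 Mb = 21.631 GB.
H.265: 17.660 Mbps × 6900 s = 121854.0 Mb = 15.232 GB.
Reduction: (1 − 15.232/21.631) × 100 = 29.59%.

29.6%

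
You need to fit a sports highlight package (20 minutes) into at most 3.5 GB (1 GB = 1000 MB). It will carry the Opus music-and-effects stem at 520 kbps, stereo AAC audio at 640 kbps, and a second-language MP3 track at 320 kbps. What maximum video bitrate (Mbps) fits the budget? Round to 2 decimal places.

Budget: 3.5 GB = 28000.0 Mb.
20 min = 1200 s
Total bitrate budget: 28000.0 Mb / 1200 s = 23.333 Mbps.
Audio total: 520 + 640 + 320 = 1480 kbps = 1.480 Mbps.
Video: 23.333 − 1.480 = 21.853 Mbps.

21.85 Mbps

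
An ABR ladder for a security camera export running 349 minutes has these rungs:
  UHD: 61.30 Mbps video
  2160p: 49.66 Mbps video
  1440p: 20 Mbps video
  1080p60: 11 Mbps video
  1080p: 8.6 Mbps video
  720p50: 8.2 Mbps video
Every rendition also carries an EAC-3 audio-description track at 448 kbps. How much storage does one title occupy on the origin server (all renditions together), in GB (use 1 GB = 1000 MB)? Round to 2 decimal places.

349 min = 20940 s
Audio: 448 kbps = 0.448 Mbps.
Sum of rendition bitrates: (61.30+0.448) + (49.66+0.448) + (20+0.448) + (11+0.448) + (8.6+0.448) + (8.2+0.448) = 161.448 Mbps.
× 20940 s = 3,380,721 Mb = 422,590 MB = 422.6 GB.

422.59 GB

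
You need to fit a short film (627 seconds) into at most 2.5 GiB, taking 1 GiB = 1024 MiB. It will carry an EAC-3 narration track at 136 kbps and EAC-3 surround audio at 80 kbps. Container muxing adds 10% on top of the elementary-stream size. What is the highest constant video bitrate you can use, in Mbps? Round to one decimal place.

Budget: 2.5 GiB = 21474.8 Mb.
Stream payload after overhead: 21474.8 / 1.10 = 19522.6 Mb.
Total bitrate budget: 19522.6 Mb / 627 s = 31.136 Mbps.
Audio total: 136 + 80 = 216 kbps = 0.216 Mbps.
Video: 31.136 − 0.216 = 30.920 Mbps.

30.9 Mbps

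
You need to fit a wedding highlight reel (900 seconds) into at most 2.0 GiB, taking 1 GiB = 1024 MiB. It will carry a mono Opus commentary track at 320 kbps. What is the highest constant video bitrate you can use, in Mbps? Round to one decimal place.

18.8 Mbps

Budget: 2.0 GiB = 17179.9 Mb.
Total bitrate budget: 17179.9 Mb / 900 s = 19.089 Mbps.
Audio: 320 kbps = 0.320 Mbps.
Video: 19.089 − 0.320 = 18.769 Mbps.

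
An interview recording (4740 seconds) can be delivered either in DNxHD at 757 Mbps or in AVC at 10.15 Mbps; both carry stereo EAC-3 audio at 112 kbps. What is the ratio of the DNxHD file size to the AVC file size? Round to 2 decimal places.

Audio: 112 kbps = 0.112 Mbps.
DNxHD: 757.112 Mbps × 4740 s = 3588710.9 Mb = 448.589 GB.
AVC: 10.262 Mbps × 4740 s = 48641.9 Mb = 6.080 GB.
Ratio: 448.589 / 6.080 = 73.778.

73.78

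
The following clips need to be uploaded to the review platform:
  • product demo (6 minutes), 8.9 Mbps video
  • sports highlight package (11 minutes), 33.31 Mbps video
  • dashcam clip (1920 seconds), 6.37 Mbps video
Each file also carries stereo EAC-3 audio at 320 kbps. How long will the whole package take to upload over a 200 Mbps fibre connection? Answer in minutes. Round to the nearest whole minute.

Audio: 320 kbps = 0.320 Mbps.
product demo: 9.220 Mbps × 360 s = 3319.2 Mb
sports highlight package: 33.630 Mbps × 660 s = 22195.8 Mb
dashcam clip: 6.690 Mbps × 1920 s = 12844.8 Mb
Total: 38359.8 Mb = 4795.0 MB.
At 200 Mbps: 38359.8 / 200 = 192 s ≈ 3.2 minutes.

3 minutes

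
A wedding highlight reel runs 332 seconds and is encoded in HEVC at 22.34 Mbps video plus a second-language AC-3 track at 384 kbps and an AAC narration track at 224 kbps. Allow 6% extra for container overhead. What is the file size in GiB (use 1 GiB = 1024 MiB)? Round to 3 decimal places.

Audio total: 384 + 224 = 608 kbps = 0.608 Mbps.
Total bitrate: 22.34 + 0.608 = 22.948 Mbps.
Stream data: 22.948 Mbps × 332 s = 7618.7 Mb.
With 6% container overhead: ×1.06.
8,076 Mb = 1,009,482,520 bytes ÷ 1,073,741,824 = 0.9402 GiB.

0.940 GiB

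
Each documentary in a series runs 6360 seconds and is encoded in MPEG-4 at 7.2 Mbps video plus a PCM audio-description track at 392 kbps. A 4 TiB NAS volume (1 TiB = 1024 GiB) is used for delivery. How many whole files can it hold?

Audio: 392 kbps = 0.392 Mbps.
Total bitrate: 7.592 Mbps.
Per item: 7.592 Mbps × 6360 s = 48,285 Mb = 6,036 MB.
Capacity: 4 TiB = 35,184,372 Mb; 728.68 items → 728 complete.

728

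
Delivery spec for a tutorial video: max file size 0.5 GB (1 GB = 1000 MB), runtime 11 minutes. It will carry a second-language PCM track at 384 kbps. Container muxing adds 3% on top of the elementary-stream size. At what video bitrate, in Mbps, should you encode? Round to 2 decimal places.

Budget: 0.5 GB = 4000.0 Mb.
Stream payload after overhead: 4000.0 / 1.03 = 3883.5 Mb.
11 min = 660 s
Total bitrate budget: 3883.5 Mb / 660 s = 5.884 Mbps.
Audio: 384 kbps = 0.384 Mbps.
Video: 5.884 − 0.384 = 5.500 Mbps.

5.50 Mbps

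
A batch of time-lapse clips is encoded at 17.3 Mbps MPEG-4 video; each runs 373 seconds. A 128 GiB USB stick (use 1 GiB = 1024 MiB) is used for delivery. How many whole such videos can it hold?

Per item: 17.300 Mbps × 373 s = 6,453 Mb = 806.6 MB.
Capacity: 128 GiB = 1,099,512 Mb; 170.39 items → 170 complete.

170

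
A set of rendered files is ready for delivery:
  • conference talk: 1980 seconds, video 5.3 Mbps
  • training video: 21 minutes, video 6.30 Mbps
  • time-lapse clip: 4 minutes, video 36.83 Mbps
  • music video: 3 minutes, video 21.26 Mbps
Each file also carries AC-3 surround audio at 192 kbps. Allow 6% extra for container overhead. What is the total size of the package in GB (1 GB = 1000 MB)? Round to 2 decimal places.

4.21 GB

Audio: 192 kbps = 0.192 Mbps.
conference talk: 5.492 Mbps × 1980 s × 1.06 = 11526.6 Mb
training video: 6.492 Mbps × 1260 s × 1.06 = 8670.7 Mb
time-lapse clip: 37.022 Mbps × 240 s × 1.06 = 9418.4 Mb
music video: 21.452 Mbps × 180 s × 1.06 = 4093.0 Mb
Total: 33708.8 Mb = 4213.6 MB.
= 4.214 GB.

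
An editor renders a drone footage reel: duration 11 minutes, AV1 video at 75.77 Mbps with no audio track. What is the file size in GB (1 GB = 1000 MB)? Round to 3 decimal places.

6.251 GB

11 min = 660 s
Total bitrate: 75.77 Mbps.
Stream data: 75.770 Mbps × 660 s = 50008.2 Mb.
50,008 Mb ÷ 8 = 6,251 MB → 6.251 GB.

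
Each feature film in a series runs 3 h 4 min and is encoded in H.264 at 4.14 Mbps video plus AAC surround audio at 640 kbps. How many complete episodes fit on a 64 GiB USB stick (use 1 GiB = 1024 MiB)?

10

3 h 4 min = 184 min = 11040 s
Audio: 640 kbps = 0.640 Mbps.
Total bitrate: 4.780 Mbps.
Per item: 4.780 Mbps × 11040 s = 52,771 Mb = 6,596 MB.
Capacity: 64 GiB = 549,756 Mb; 10.42 items → 10 complete.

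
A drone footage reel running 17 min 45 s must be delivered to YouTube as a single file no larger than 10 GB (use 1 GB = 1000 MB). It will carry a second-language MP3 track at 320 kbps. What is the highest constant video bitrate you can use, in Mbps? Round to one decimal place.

Budget: 10 GB = 80000.0 Mb.
17 min 45 s = 1065 s
Total bitrate budget: 80000.0 Mb / 1065 s = 75.117 Mbps.
Audio: 320 kbps = 0.320 Mbps.
Video: 75.117 − 0.320 = 74.797 Mbps.

74.8 Mbps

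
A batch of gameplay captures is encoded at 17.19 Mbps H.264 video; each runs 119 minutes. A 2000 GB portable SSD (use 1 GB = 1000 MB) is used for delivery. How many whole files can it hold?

130

119 min = 7140 s
Per item: 17.190 Mbps × 7140 s = 122,737 Mb = 15,342 MB.
Capacity: 2000 GB = 16,000,000 Mb; 130.36 items → 130 complete.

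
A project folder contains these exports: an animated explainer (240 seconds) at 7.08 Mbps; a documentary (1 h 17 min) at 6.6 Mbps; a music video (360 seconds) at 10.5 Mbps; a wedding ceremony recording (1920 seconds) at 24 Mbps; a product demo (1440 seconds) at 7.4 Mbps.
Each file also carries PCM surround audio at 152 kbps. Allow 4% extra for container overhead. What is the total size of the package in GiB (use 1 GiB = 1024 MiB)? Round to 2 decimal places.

Audio: 152 kbps = 0.152 Mbps.
animated explainer: 7.232 Mbps × 240 s × 1.04 = 1805.1 Mb
documentary: 6.752 Mbps × 4620 s × 1.04 = 32442.0 Mb
music video: 10.652 Mbps × 360 s × 1.04 = 3988.1 Mb
wedding ceremony recording: 24.152 Mbps × 1920 s × 1.04 = 48226.7 Mb
product demo: 7.552 Mbps × 1440 s × 1.04 = 11309.9 Mb
Total: 97771.8 Mb = 12221.5 MB.
= 11.38 GiB.

11.38 GiB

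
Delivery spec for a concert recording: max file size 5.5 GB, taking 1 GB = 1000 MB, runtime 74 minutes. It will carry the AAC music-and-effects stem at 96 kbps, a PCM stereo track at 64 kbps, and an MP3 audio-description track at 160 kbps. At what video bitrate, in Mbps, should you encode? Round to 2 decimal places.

9.59 Mbps

Budget: 5.5 GB = 44000.0 Mb.
74 min = 4440 s
Total bitrate budget: 44000.0 Mb / 4440 s = 9.910 Mbps.
Audio total: 96 + 64 + 160 = 320 kbps = 0.320 Mbps.
Video: 9.910 − 0.320 = 9.590 Mbps.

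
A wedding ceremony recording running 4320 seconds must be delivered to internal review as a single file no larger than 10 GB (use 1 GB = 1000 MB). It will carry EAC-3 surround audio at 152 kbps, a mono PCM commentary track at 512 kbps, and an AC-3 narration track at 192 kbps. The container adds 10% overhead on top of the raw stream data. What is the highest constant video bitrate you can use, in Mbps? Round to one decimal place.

16.0 Mbps

Budget: 10 GB = 80000.0 Mb.
Stream payload after overhead: 80000.0 / 1.10 = 72727.3 Mb.
Total bitrate budget: 72727.3 Mb / 4320 s = 16.835 Mbps.
Audio total: 152 + 512 + 192 = 856 kbps = 0.856 Mbps.
Video: 16.835 − 0.856 = 15.979 Mbps.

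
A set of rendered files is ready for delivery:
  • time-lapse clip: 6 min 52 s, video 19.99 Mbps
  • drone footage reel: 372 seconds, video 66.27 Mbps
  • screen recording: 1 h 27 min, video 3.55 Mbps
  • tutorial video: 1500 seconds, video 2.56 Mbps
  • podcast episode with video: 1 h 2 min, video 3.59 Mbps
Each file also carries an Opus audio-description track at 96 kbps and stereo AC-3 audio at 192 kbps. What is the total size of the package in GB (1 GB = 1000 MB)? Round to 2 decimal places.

Audio total: 96 + 192 = 288 kbps = 0.288 Mbps.
time-lapse clip: 20.278 Mbps × 412 s = 8354.5 Mb
drone footage reel: 66.558 Mbps × 372 s = 24759.6 Mb
screen recording: 3.838 Mbps × 5220 s = 20034.4 Mb
tutorial video: 2.848 Mbps × 1500 s = 4272.0 Mb
podcast episode with video: 3.878 Mbps × 3720 s = 14426.2 Mb
Total: 71846.6 Mb = 8980.8 MB.
= 8.981 GB.

8.98 GB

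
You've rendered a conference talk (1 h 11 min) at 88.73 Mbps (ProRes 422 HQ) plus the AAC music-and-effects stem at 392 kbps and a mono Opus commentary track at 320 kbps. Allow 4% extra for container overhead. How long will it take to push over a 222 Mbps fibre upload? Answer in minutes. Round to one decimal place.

29.7 minutes

1 h 11 min = 71 min = 4260 s
Audio total: 392 + 320 = 712 kbps = 0.712 Mbps.
Total bitrate: 89.442 Mbps.
File: 89.442 Mbps × 4260 s = 381022.9 Mb.
With 4% container overhead: ×1.04. → 396263.8 Mb.
At 222 Mbps: 396263.8 / 222 = 1785.0 s ≈ 29.7 minutes.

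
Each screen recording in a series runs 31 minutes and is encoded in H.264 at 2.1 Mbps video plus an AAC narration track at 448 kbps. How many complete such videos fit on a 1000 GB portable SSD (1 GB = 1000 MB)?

1688

31 min = 1860 s
Audio: 448 kbps = 0.448 Mbps.
Total bitrate: 2.548 Mbps.
Per item: 2.548 Mbps × 1860 s = 4,739 Mb = 592.4 MB.
Capacity: 1000 GB = 8,000,000 Mb; 1688.02 items → 1688 complete.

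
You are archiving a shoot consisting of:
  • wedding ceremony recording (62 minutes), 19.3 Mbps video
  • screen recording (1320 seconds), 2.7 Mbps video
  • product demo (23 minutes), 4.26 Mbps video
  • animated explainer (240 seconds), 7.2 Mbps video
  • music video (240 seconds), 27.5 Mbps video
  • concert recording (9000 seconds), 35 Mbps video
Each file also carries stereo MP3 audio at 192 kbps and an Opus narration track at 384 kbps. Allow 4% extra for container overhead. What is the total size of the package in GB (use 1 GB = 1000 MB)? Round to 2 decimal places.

Audio total: 192 + 384 = 576 kbps = 0.576 Mbps.
wedding ceremony recording: 19.876 Mbps × 3720 s × 1.04 = 76896.3 Mb
screen recording: 3.276 Mbps × 1320 s × 1.04 = 4497.3 Mb
product demo: 4.836 Mbps × 1380 s × 1.04 = 6940.6 Mb
animated explainer: 7.776 Mbps × 240 s × 1.04 = 1940.9 Mb
music video: 28.076 Mbps × 240 s × 1.04 = 7007.8 Mb
concert recording: 35.576 Mbps × 9000 s × 1.04 = 332991.4 Mb
Total: 430274.2 Mb = 53784.3 MB.
= 53.78 GB.

53.78 GB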